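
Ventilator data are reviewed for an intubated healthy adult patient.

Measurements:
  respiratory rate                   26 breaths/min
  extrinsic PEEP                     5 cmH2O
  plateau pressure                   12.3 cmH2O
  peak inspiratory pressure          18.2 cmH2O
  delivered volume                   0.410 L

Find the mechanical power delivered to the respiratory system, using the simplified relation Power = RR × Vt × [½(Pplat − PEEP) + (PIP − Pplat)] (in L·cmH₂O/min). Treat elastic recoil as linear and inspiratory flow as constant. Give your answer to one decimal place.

101.8

Per-breath work = Vt × [½(Pplat−PEEP) + (PIP−Pplat)] = 0.410 × [0.5×7.3 + 5.9] = 0.410 × 9.55 = 3.916 L·cmH2O.
Power = 26 × 3.916 = 101.82 L·cmH2O/min.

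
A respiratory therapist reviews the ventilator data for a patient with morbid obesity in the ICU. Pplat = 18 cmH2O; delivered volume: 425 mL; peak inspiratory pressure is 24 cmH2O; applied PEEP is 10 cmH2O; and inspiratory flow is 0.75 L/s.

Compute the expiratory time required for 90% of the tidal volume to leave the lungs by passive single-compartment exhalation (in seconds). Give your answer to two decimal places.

0.98

R = (PIP − Pplat)/V̇ = (24 − 18) / 0.75 = 6.0/0.75 = 8.0 cmH2O·s/L.
C = Vt/(Pplat − PEEP) = 425.0 / (18 − 10) = 425.0/8.0 = 53.125 mL/cmH2O.
τ = R × C = 8.0 × 0.05313 L/cmH2O = 0.425 s.
t = −τ·ln(1 − 0.90) = −0.425·ln(0.1) = 0.9786 s.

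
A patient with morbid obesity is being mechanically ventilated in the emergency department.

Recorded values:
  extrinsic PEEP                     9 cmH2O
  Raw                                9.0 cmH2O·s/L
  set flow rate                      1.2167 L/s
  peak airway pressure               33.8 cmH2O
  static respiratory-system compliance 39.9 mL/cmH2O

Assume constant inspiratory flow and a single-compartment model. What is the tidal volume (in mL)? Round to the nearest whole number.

553

Equation of motion (constant flow): PIP = Vt/C + R·V̇ + PEEP.
Vt/C = PIP − R·V̇ − PEEP = 33.8 − 10.95 − 9 = 13.85 cmH2O.
Vt = C × 13.85 = 39.9 × 13.85 = 552.62 mL.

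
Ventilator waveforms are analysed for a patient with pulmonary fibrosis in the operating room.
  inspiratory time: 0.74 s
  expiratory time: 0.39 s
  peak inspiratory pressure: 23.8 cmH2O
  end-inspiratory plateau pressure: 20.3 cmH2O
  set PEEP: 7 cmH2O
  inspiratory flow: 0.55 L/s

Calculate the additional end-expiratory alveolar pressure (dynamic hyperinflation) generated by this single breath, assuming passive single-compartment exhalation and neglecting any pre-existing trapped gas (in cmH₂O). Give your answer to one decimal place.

1.8

Vt = flow × Ti = 0.55 L/s × 0.74 s × 1000 mL/L = 407.0 mL.
R = (PIP − Pplat)/V̇ = (23.8 − 20.3) / 0.55 = 3.5/0.55 = 6.364 cmH2O·s/L.
C = Vt/(Pplat − PEEP) = 407.0 / (20.3 − 7) = 407.0/13.3 = 30.602 mL/cmH2O.
τ = R × C = 6.364 × 0.0306 L/cmH2O = 0.1947 s.
Fraction remaining = e^(−Te/τ) = e^(−0.39/0.1947) = 0.1349; trapped volume = 407.0 × 0.1349 = 54.904 mL.
Additional alveolar pressure from trapping ≈ V_trapped / C = 54.904 / 30.602 = 1.794 cmH2O.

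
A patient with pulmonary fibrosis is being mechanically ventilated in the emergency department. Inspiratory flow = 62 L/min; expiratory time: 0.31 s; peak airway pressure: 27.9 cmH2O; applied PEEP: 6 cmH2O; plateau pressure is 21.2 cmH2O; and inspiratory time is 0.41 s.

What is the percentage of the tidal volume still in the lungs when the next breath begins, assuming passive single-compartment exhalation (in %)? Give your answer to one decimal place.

Flow: 62 L/min ÷ 60 = 1.0333 L/s.
Vt = flow × Ti = 1.0333 L/s × 0.41 s × 1000 mL/L = 423.65 mL.
R = (PIP − Pplat)/V̇ = (27.9 − 21.2) / 1.0333 = 6.7/1.0333 = 6.484 cmH2O·s/L.
C = Vt/(Pplat − PEEP) = 423.65 / (21.2 − 6) = 423.65/15.2 = 27.872 mL/cmH2O.
τ = R × C = 6.484 × 0.02787 L/cmH2O = 0.1807 s.
Fraction remaining at end-expiration = e^(−Te/τ) = e^(−0.31/0.1807) = 0.1799 → 17.99%.

18.0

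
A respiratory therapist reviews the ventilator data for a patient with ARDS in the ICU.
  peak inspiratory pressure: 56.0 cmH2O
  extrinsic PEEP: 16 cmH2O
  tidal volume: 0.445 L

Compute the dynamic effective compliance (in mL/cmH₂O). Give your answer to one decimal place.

Dynamic compliance = Vt / (PIP − PEEP) = 445 / (56.0 − 16) = 445 / 40.0 = 11.125 mL/cmH2O.

11.1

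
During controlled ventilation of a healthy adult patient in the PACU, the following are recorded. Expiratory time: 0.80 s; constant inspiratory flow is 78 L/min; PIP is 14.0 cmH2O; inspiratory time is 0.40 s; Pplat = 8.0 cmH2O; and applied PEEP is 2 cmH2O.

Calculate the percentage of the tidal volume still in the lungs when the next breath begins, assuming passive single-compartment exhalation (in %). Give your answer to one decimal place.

Flow: 78 L/min ÷ 60 = 1.3 L/s.
Vt = flow × Ti = 1.3 L/s × 0.40 s × 1000 mL/L = 520.0 mL.
R = (PIP − Pplat)/V̇ = (14.0 − 8.0) / 1.3 = 6.0/1.3 = 4.615 cmH2O·s/L.
C = Vt/(Pplat − PEEP) = 520.0 / (8.0 − 2) = 520.0/6.0 = 86.667 mL/cmH2O.
τ = R × C = 4.615 × 0.08667 L/cmH2O = 0.4 s.
Fraction remaining at end-expiration = e^(−Te/τ) = e^(−0.80/0.4) = 0.1353 → 13.53%.

13.5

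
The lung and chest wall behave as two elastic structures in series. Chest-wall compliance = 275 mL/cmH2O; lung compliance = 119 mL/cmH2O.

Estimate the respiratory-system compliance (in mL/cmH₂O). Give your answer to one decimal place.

83.1

Lung and chest wall are elastances in series: 1/Crs = 1/CL + 1/Ccw.
1/Crs = 1/119 + 1/275 = 0.01204.
Crs = 83.056 mL/cmH2O.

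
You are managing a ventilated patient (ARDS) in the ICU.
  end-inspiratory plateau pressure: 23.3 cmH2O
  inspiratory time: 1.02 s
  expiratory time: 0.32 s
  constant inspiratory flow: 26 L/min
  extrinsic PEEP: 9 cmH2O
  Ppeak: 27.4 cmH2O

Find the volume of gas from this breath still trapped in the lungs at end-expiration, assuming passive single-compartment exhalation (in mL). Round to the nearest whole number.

Flow: 26 L/min ÷ 60 = 0.4333 L/s.
Vt = flow × Ti = 0.4333 L/s × 1.02 s × 1000 mL/L = 441.97 mL.
R = (PIP − Pplat)/V̇ = (27.4 − 23.3) / 0.4333 = 4.1/0.4333 = 9.462 cmH2O·s/L.
C = Vt/(Pplat − PEEP) = 441.97 / (23.3 − 9) = 441.97/14.3 = 30.907 mL/cmH2O.
τ = R × C = 9.462 × 0.03091 L/cmH2O = 0.2925 s.
Fraction remaining = e^(−Te/τ) = e^(−0.32/0.2925) = 0.3349.
Trapped volume = 441.97 × 0.3349 = 148.02 mL.

148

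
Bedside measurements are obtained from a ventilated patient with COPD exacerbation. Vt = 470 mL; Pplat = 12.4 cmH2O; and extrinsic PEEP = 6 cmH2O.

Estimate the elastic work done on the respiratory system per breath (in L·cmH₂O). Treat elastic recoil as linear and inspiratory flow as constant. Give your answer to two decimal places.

Elastic work ≈ ½ × (Pplat − PEEP) × Vt = 0.5 × (12.4 − 6) × 0.470 L = 0.5 × 6.4 × 0.470 = 1.504 L·cmH2O.

1.50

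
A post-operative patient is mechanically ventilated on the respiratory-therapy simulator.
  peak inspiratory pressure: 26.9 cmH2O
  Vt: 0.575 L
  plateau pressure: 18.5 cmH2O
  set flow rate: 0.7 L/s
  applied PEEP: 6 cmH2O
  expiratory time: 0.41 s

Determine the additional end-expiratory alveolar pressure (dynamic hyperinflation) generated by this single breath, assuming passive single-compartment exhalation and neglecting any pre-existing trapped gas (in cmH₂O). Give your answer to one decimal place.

5.9

R = (PIP − Pplat)/V̇ = (26.9 − 18.5) / 0.7 = 8.4/0.7 = 12.0 cmH2O·s/L.
C = Vt/(Pplat − PEEP) = 575.0 / (18.5 − 6) = 575.0/12.5 = 46.0 mL/cmH2O.
τ = R × C = 12.0 × 0.046 L/cmH2O = 0.552 s.
Fraction remaining = e^(−Te/τ) = e^(−0.41/0.552) = 0.4758; trapped volume = 575.0 × 0.4758 = 273.59 mL.
Additional alveolar pressure from trapping ≈ V_trapped / C = 273.59 / 46.0 = 5.948 cmH2O.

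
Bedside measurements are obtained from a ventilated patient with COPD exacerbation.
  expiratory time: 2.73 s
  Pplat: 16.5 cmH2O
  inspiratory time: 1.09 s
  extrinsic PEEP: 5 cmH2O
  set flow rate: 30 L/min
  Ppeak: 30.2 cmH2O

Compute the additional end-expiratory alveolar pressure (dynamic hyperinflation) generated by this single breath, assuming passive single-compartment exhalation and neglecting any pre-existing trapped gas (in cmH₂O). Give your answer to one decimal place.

1.4

Flow: 30 L/min ÷ 60 = 0.5 L/s.
Vt = flow × Ti = 0.5 L/s × 1.09 s × 1000 mL/L = 545.0 mL.
R = (PIP − Pplat)/V̇ = (30.2 − 16.5) / 0.5 = 13.7/0.5 = 27.4 cmH2O·s/L.
C = Vt/(Pplat − PEEP) = 545.0 / (16.5 − 5) = 545.0/11.5 = 47.391 mL/cmH2O.
τ = R × C = 27.4 × 0.04739 L/cmH2O = 1.298 s.
Fraction remaining = e^(−Te/τ) = e^(−2.73/1.298) = 0.1221; trapped volume = 545.0 × 0.1221 = 66.545 mL.
Additional alveolar pressure from trapping ≈ V_trapped / C = 66.545 / 47.391 = 1.404 cmH2O.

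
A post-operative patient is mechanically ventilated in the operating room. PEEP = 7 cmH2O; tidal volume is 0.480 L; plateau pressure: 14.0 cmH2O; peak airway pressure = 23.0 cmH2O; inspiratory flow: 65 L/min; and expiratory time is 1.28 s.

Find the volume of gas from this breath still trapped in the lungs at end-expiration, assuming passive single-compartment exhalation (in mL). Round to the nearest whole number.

Flow: 65 L/min ÷ 60 = 1.0833 L/s.
R = (PIP − Pplat)/V̇ = (23.0 − 14.0) / 1.0833 = 9.0/1.0833 = 8.308 cmH2O·s/L.
C = Vt/(Pplat − PEEP) = 480.0 / (14.0 − 7) = 480.0/7.0 = 68.571 mL/cmH2O.
τ = R × C = 8.308 × 0.06857 L/cmH2O = 0.5697 s.
Fraction remaining = e^(−Te/τ) = e^(−1.28/0.5697) = 0.1057.
Trapped volume = 480.0 × 0.1057 = 50.736 mL.

51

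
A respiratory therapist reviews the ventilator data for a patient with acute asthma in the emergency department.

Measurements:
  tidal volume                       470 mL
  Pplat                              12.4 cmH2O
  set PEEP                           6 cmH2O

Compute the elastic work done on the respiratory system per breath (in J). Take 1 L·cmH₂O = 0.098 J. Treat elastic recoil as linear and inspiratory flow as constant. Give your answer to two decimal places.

0.15

Elastic work ≈ ½ × (Pplat − PEEP) × Vt = 0.5 × (12.4 − 6) × 0.470 L = 0.5 × 6.4 × 0.470 = 1.504 L·cmH2O.
× 0.098 J/(L·cmH2O) → 0.1474 J.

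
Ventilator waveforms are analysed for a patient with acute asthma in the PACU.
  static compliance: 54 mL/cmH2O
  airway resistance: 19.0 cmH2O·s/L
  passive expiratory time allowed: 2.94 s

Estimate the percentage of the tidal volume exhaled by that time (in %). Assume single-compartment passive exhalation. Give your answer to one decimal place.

94.3

τ = R × C = 19.0 × 54 mL/cmH2O = 19.0 × 0.054 L/cmH2O = 1.026 s.
Passive exhalation: V(t)/V₀ = e^(−t/τ) = e^(−2.94/1.026) = 0.05695.
Fraction exhaled = 1 − 0.05695 = 0.9431 → 94.31%.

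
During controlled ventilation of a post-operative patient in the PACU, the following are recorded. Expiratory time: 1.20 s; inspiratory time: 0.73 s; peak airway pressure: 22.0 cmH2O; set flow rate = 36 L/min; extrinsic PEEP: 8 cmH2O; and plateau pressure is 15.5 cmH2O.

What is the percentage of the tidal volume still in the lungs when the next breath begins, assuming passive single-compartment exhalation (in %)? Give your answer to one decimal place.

Flow: 36 L/min ÷ 60 = 0.6 L/s.
Vt = flow × Ti = 0.6 L/s × 0.73 s × 1000 mL/L = 438.0 mL.
R = (PIP − Pplat)/V̇ = (22.0 − 15.5) / 0.6 = 6.5/0.6 = 10.833 cmH2O·s/L.
C = Vt/(Pplat − PEEP) = 438.0 / (15.5 − 8) = 438.0/7.5 = 58.4 mL/cmH2O.
τ = R × C = 10.833 × 0.0584 L/cmH2O = 0.6326 s.
Fraction remaining at end-expiration = e^(−Te/τ) = e^(−1.20/0.6326) = 0.15 → 15.0%.

15.0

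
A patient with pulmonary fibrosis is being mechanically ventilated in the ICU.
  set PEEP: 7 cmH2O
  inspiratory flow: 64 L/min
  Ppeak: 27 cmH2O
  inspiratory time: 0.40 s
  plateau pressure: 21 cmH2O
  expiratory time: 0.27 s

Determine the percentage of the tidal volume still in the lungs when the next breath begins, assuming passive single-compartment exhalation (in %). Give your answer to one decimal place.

Flow: 64 L/min ÷ 60 = 1.0667 L/s.
Vt = flow × Ti = 1.0667 L/s × 0.40 s × 1000 mL/L = 426.68 mL.
R = (PIP − Pplat)/V̇ = (27 − 21) / 1.0667 = 6.0/1.0667 = 5.625 cmH2O·s/L.
C = Vt/(Pplat − PEEP) = 426.68 / (21 − 7) = 426.68/14.0 = 30.477 mL/cmH2O.
τ = R × C = 5.625 × 0.03048 L/cmH2O = 0.1715 s.
Fraction remaining at end-expiration = e^(−Te/τ) = e^(−0.27/0.1715) = 0.2071 → 20.71%.

20.7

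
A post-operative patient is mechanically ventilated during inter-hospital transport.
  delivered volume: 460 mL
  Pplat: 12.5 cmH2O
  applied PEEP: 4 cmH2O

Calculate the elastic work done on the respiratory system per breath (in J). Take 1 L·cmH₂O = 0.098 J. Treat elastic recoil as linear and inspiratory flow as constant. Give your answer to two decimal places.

Elastic work ≈ ½ × (Pplat − PEEP) × Vt = 0.5 × (12.5 − 4) × 0.460 L = 0.5 × 8.5 × 0.460 = 1.955 L·cmH2O.
× 0.098 J/(L·cmH2O) → 0.1916 J.

0.19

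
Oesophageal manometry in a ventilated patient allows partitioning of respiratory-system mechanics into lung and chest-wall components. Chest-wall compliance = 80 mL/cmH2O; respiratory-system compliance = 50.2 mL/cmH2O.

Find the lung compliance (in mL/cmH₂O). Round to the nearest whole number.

1/CL = 1/Crs − 1/Ccw.
1/CL = 1/50.2 − 1/80 = 0.00742.
CL = 134.77 mL/cmH2O.

135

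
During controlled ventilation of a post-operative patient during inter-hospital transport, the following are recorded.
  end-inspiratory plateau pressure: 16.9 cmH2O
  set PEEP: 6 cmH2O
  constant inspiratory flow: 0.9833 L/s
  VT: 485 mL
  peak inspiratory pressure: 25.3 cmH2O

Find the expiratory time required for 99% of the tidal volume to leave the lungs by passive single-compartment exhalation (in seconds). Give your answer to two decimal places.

R = (PIP − Pplat)/V̇ = (25.3 − 16.9) / 0.9833 = 8.4/0.9833 = 8.543 cmH2O·s/L.
C = Vt/(Pplat − PEEP) = 485.0 / (16.9 − 6) = 485.0/10.9 = 44.495 mL/cmH2O.
τ = R × C = 8.543 × 0.0445 L/cmH2O = 0.3802 s.
t = −τ·ln(1 − 0.99) = −0.3802·ln(0.01) = 1.751 s.

1.75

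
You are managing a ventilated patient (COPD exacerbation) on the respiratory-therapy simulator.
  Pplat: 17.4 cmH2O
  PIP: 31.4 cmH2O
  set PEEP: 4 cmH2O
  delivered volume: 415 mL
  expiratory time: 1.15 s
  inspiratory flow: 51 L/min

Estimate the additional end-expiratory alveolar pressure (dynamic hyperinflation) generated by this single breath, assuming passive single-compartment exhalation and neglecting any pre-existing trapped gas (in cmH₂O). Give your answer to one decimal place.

Flow: 51 L/min ÷ 60 = 0.85 L/s.
R = (PIP − Pplat)/V̇ = (31.4 − 17.4) / 0.85 = 14.0/0.85 = 16.471 cmH2O·s/L.
C = Vt/(Pplat − PEEP) = 415.0 / (17.4 − 4) = 415.0/13.4 = 30.97 mL/cmH2O.
τ = R × C = 16.471 × 0.03097 L/cmH2O = 0.5101 s.
Fraction remaining = e^(−Te/τ) = e^(−1.15/0.5101) = 0.1049; trapped volume = 415.0 × 0.1049 = 43.534 mL.
Additional alveolar pressure from trapping ≈ V_trapped / C = 43.534 / 30.97 = 1.406 cmH2O.

1.4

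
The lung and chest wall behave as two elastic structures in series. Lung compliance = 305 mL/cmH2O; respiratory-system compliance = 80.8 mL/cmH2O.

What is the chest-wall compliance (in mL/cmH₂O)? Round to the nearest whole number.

1/Ccw = 1/Crs − 1/CL.
1/Ccw = 1/80.8 − 1/305 = 0.009098.
Ccw = 109.91 mL/cmH2O.

110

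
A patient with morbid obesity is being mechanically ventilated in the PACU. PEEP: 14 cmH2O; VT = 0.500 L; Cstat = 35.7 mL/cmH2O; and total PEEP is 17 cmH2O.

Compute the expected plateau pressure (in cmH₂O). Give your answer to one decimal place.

31.0

End-expiratory occlusion gives total PEEP = 17 cmH2O (intrinsic PEEP = 17 − 14 = 3). Use total PEEP for the elastic gradient.
Pplat = PEEPtotal + Vt / Cstat = 17 + 500 / 35.7 = 17 + 14.006 = 31.006 cmH2O.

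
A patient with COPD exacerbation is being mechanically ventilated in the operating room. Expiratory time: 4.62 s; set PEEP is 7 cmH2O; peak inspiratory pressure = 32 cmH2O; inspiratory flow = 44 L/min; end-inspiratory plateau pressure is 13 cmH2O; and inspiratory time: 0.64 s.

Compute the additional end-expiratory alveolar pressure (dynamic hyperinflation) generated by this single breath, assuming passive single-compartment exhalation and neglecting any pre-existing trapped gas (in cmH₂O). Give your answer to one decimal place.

Flow: 44 L/min ÷ 60 = 0.7333 L/s.
Vt = flow × Ti = 0.7333 L/s × 0.64 s × 1000 mL/L = 469.31 mL.
R = (PIP − Pplat)/V̇ = (32 − 13) / 0.7333 = 19.0/0.7333 = 25.91 cmH2O·s/L.
C = Vt/(Pplat − PEEP) = 469.31 / (13 − 7) = 469.31/6.0 = 78.218 mL/cmH2O.
τ = R × C = 25.91 × 0.07822 L/cmH2O = 2.027 s.
Fraction remaining = e^(−Te/τ) = e^(−4.62/2.027) = 0.1024; trapped volume = 469.31 × 0.1024 = 48.057 mL.
Additional alveolar pressure from trapping ≈ V_trapped / C = 48.057 / 78.218 = 0.6144 cmH2O.

0.6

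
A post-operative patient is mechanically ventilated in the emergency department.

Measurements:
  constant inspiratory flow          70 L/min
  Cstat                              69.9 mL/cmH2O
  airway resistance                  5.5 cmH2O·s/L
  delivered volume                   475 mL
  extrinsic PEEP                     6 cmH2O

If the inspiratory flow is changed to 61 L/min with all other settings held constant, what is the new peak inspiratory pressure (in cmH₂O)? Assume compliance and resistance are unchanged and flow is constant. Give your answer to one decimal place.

Flow: 70 L/min ÷ 60 = 1.1667 L/s.
New flow: 61 L/min ÷ 60 = 1.0167 L/s.
PIP = Vt/C + R·V̇ + PEEP (constant-flow equation of motion).
Only the resistive term changes: ΔPIP = R × ΔV̇ = 5.5 × (1.0167 − 1.1667) = 5.5 × -0.15 = -0.825 cmH2O.
Original PIP = 475/69.9 + 5.5×1.1667 + 6 = 19.212 cmH2O; new PIP = 19.212 + (-0.825) = 18.387 cmH2O.

18.4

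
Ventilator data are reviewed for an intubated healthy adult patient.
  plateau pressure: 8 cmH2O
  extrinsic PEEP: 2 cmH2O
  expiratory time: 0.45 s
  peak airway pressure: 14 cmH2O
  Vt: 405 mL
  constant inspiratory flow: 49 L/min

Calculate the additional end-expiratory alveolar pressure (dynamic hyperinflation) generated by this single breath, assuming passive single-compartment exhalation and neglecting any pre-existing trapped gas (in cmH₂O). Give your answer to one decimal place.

Flow: 49 L/min ÷ 60 = 0.8167 L/s.
R = (PIP − Pplat)/V̇ = (14 − 8) / 0.8167 = 6.0/0.8167 = 7.347 cmH2O·s/L.
C = Vt/(Pplat − PEEP) = 405.0 / (8 − 2) = 405.0/6.0 = 67.5 mL/cmH2O.
τ = R × C = 7.347 × 0.0675 L/cmH2O = 0.4959 s.
Fraction remaining = e^(−Te/τ) = e^(−0.45/0.4959) = 0.4036; trapped volume = 405.0 × 0.4036 = 163.46 mL.
Additional alveolar pressure from trapping ≈ V_trapped / C = 163.46 / 67.5 = 2.422 cmH2O.

2.4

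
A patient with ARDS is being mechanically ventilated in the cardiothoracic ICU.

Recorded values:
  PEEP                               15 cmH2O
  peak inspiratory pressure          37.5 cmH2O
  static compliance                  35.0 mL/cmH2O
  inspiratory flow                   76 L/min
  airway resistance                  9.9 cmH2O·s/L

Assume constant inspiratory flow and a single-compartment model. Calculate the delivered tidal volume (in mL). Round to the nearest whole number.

349

Flow: 76 L/min ÷ 60 = 1.2667 L/s.
Equation of motion (constant flow): PIP = Vt/C + R·V̇ + PEEP.
Vt/C = PIP − R·V̇ − PEEP = 37.5 − 12.54 − 15 = 9.96 cmH2O.
Vt = C × 9.96 = 35.0 × 9.96 = 348.6 mL.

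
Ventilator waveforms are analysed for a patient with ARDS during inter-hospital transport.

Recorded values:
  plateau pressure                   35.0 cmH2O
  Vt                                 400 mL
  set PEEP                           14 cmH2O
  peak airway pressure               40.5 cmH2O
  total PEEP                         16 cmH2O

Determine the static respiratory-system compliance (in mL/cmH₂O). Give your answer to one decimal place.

End-expiratory occlusion gives total PEEP = 16 cmH2O (intrinsic PEEP = 16 − 14 = 2). Use total PEEP for the elastic gradient.
Cstat = Vt / (Pplat − PEEPtotal) = 400 / (35.0 − 16) = 400 / 19.0 = 21.053 mL/cmH2O.

21.1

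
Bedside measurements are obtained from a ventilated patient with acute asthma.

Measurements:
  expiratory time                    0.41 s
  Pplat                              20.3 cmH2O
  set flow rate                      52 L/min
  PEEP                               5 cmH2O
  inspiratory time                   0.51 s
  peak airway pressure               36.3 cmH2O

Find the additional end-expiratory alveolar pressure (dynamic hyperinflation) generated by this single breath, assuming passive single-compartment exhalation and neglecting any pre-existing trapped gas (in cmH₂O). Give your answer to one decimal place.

Flow: 52 L/min ÷ 60 = 0.8667 L/s.
Vt = flow × Ti = 0.8667 L/s × 0.51 s × 1000 mL/L = 442.02 mL.
R = (PIP − Pplat)/V̇ = (36.3 − 20.3) / 0.8667 = 16.0/0.8667 = 18.461 cmH2O·s/L.
C = Vt/(Pplat − PEEP) = 442.02 / (20.3 − 5) = 442.02/15.3 = 28.89 mL/cmH2O.
τ = R × C = 18.461 × 0.02889 L/cmH2O = 0.5333 s.
Fraction remaining = e^(−Te/τ) = e^(−0.41/0.5333) = 0.4636; trapped volume = 442.02 × 0.4636 = 204.92 mL.
Additional alveolar pressure from trapping ≈ V_trapped / C = 204.92 / 28.89 = 7.093 cmH2O.

7.1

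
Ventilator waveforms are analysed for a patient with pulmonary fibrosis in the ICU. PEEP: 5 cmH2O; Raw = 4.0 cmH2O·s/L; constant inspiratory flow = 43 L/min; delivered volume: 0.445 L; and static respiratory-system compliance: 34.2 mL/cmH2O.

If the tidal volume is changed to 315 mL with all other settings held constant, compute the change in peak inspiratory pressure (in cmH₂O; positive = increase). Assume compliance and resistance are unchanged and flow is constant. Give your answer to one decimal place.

PIP = Vt/C + R·V̇ + PEEP (constant-flow equation of motion).
Only the elastic term changes: ΔPIP = ΔVt / C = (315 − 445) / 34.2 = -3.801 cmH2O.

-3.8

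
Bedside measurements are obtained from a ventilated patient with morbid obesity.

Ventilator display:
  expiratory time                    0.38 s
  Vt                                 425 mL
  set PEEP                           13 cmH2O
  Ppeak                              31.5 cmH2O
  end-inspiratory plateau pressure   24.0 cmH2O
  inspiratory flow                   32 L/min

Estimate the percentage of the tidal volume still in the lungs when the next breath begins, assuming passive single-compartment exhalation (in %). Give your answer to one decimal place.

49.7

Flow: 32 L/min ÷ 60 = 0.5333 L/s.
R = (PIP − Pplat)/V̇ = (31.5 − 24.0) / 0.5333 = 7.5/0.5333 = 14.063 cmH2O·s/L.
C = Vt/(Pplat − PEEP) = 425.0 / (24.0 − 13) = 425.0/11.0 = 38.636 mL/cmH2O.
τ = R × C = 14.063 × 0.03864 L/cmH2O = 0.5434 s.
Fraction remaining at end-expiration = e^(−Te/τ) = e^(−0.38/0.5434) = 0.4969 → 49.69%.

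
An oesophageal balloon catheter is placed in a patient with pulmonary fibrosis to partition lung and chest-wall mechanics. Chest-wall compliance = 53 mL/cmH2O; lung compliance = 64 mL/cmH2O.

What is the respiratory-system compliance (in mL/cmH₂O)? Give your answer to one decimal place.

Lung and chest wall are elastances in series: 1/Crs = 1/CL + 1/Ccw.
1/Crs = 1/64 + 1/53 = 0.03449.
Crs = 28.994 mL/cmH2O.

29.0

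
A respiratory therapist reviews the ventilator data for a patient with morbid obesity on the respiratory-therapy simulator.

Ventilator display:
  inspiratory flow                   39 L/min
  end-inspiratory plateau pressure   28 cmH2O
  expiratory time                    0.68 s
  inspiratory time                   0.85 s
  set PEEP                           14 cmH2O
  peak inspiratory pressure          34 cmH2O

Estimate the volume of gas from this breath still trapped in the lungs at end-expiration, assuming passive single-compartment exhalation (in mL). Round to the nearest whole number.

85

Flow: 39 L/min ÷ 60 = 0.65 L/s.
Vt = flow × Ti = 0.65 L/s × 0.85 s × 1000 mL/L = 552.5 mL.
R = (PIP − Pplat)/V̇ = (34 − 28) / 0.65 = 6.0/0.65 = 9.231 cmH2O·s/L.
C = Vt/(Pplat − PEEP) = 552.5 / (28 − 14) = 552.5/14.0 = 39.464 mL/cmH2O.
τ = R × C = 9.231 × 0.03946 L/cmH2O = 0.3643 s.
Fraction remaining = e^(−Te/τ) = e^(−0.68/0.3643) = 0.1546.
Trapped volume = 552.5 × 0.1546 = 85.417 mL.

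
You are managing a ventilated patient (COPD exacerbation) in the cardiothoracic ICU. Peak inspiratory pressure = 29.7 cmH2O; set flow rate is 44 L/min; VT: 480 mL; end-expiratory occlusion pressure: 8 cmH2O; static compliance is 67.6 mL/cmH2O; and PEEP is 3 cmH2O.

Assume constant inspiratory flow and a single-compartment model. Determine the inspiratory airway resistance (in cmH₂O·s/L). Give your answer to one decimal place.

19.9

Flow: 44 L/min ÷ 60 = 0.7333 L/s.
Total PEEP = 8 cmH2O (set 3 + intrinsic 5); this is the baseline alveolar pressure.
Equation of motion (constant flow): PIP = Vt/C + R·V̇ + PEEP.
R·V̇ = PIP − Vt/C − PEEP = 29.7 − 480/67.6 − 8 = 29.7 − 7.101 − 8 = 14.599 cmH2O.
R = 14.599 / 0.7333 = 19.909 cmH2O·s/L.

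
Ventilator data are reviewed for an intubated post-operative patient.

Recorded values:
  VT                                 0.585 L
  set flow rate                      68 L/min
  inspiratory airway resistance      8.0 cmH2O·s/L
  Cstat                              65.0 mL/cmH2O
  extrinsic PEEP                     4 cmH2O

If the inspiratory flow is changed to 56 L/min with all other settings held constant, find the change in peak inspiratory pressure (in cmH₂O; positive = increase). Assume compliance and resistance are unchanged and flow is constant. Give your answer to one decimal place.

Flow: 68 L/min ÷ 60 = 1.1333 L/s.
New flow: 56 L/min ÷ 60 = 0.9333 L/s.
PIP = Vt/C + R·V̇ + PEEP (constant-flow equation of motion).
Only the resistive term changes: ΔPIP = R × ΔV̇ = 8.0 × (0.9333 − 1.1333) = 8.0 × -0.2 = -1.6 cmH2O.

-1.6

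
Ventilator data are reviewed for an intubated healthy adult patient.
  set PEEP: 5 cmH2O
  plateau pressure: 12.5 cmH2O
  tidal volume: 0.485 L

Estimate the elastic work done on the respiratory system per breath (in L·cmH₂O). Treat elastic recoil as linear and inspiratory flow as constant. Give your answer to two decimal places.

Elastic work ≈ ½ × (Pplat − PEEP) × Vt = 0.5 × (12.5 − 5) × 0.485 L = 0.5 × 7.5 × 0.485 = 1.819 L·cmH2O.

1.82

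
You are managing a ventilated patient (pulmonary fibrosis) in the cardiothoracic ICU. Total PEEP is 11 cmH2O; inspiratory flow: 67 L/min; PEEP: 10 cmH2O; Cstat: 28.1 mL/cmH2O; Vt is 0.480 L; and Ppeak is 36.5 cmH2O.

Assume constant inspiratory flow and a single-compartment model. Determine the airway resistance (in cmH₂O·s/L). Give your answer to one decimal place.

Flow: 67 L/min ÷ 60 = 1.1167 L/s.
Total PEEP = 11 cmH2O (set 10 + intrinsic 1); this is the baseline alveolar pressure.
Equation of motion (constant flow): PIP = Vt/C + R·V̇ + PEEP.
R·V̇ = PIP − Vt/C − PEEP = 36.5 − 480/28.1 − 11 = 36.5 − 17.082 − 11 = 8.418 cmH2O.
R = 8.418 / 1.1167 = 7.538 cmH2O·s/L.

7.5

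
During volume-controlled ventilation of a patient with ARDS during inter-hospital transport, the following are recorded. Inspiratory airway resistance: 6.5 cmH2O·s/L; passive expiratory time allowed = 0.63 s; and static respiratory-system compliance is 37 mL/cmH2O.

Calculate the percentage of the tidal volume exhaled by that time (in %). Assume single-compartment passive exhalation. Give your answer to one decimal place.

τ = R × C = 6.5 × 37 mL/cmH2O = 6.5 × 0.037 L/cmH2O = 0.2405 s.
Passive exhalation: V(t)/V₀ = e^(−t/τ) = e^(−0.63/0.2405) = 0.07284.
Fraction exhaled = 1 − 0.07284 = 0.9272 → 92.72%.

92.7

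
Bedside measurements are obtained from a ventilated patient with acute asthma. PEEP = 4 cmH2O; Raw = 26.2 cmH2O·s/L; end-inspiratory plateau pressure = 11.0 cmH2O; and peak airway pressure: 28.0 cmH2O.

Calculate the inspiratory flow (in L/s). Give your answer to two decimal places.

0.65

flow = (PIP − Pplat) / Raw = 17.0 / 26.2 = 0.6489 L/s.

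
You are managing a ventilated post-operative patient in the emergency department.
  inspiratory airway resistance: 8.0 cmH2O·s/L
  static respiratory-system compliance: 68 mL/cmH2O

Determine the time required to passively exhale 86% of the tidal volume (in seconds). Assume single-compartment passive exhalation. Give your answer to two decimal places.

τ = R × C = 8.0 × 68 mL/cmH2O = 8.0 × 0.068 L/cmH2O = 0.544 s.
Exhaled fraction f = 1 − e^(−t/τ) → t = −τ·ln(1 − f) = −0.544·ln(0.14) = 1.07 s.

1.07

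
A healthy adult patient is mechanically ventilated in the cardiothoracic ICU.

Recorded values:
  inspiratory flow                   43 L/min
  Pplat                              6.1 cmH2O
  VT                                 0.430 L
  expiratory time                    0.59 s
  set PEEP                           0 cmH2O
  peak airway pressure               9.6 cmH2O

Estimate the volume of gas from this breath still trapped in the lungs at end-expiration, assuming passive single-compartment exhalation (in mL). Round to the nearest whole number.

77

Flow: 43 L/min ÷ 60 = 0.7167 L/s.
R = (PIP − Pplat)/V̇ = (9.6 − 6.1) / 0.7167 = 3.5/0.7167 = 4.883 cmH2O·s/L.
C = Vt/(Pplat − PEEP) = 430.0 / (6.1 − 0) = 430.0/6.1 = 70.492 mL/cmH2O.
τ = R × C = 4.883 × 0.07049 L/cmH2O = 0.3442 s.
Fraction remaining = e^(−Te/τ) = e^(−0.59/0.3442) = 0.1801.
Trapped volume = 430.0 × 0.1801 = 77.443 mL.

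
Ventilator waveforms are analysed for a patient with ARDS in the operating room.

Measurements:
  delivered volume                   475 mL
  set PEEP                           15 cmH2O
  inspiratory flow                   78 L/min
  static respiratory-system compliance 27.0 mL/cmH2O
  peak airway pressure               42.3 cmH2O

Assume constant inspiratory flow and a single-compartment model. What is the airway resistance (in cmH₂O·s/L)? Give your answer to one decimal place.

Flow: 78 L/min ÷ 60 = 1.3 L/s.
Equation of motion (constant flow): PIP = Vt/C + R·V̇ + PEEP.
R·V̇ = PIP − Vt/C − PEEP = 42.3 − 475/27.0 − 15 = 42.3 − 17.593 − 15 = 9.707 cmH2O.
R = 9.707 / 1.3 = 7.467 cmH2O·s/L.

7.5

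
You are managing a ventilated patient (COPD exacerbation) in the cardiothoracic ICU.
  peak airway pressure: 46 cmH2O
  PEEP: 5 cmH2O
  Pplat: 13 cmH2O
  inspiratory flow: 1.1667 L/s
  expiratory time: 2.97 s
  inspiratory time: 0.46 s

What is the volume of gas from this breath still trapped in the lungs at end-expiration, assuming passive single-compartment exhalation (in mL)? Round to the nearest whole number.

112

Vt = flow × Ti = 1.1667 L/s × 0.46 s × 1000 mL/L = 536.68 mL.
R = (PIP − Pplat)/V̇ = (46 − 13) / 1.1667 = 33.0/1.1667 = 28.285 cmH2O·s/L.
C = Vt/(Pplat − PEEP) = 536.68 / (13 − 5) = 536.68/8.0 = 67.085 mL/cmH2O.
τ = R × C = 28.285 × 0.06709 L/cmH2O = 1.898 s.
Fraction remaining = e^(−Te/τ) = e^(−2.97/1.898) = 0.2091.
Trapped volume = 536.68 × 0.2091 = 112.22 mL.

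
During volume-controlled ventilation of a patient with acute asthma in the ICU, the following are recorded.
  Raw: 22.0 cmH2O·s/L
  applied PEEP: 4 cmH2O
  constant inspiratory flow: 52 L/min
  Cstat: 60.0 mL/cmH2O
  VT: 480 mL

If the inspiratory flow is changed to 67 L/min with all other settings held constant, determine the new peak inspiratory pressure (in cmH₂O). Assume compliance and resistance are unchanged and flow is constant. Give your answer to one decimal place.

36.6

Flow: 52 L/min ÷ 60 = 0.8667 L/s.
New flow: 67 L/min ÷ 60 = 1.1167 L/s.
PIP = Vt/C + R·V̇ + PEEP (constant-flow equation of motion).
Only the resistive term changes: ΔPIP = R × ΔV̇ = 22.0 × (1.1167 − 0.8667) = 22.0 × 0.25 = 5.5 cmH2O.
Original PIP = 480/60.0 + 22.0×0.8667 + 4 = 31.067 cmH2O; new PIP = 31.067 + (5.5) = 36.567 cmH2O.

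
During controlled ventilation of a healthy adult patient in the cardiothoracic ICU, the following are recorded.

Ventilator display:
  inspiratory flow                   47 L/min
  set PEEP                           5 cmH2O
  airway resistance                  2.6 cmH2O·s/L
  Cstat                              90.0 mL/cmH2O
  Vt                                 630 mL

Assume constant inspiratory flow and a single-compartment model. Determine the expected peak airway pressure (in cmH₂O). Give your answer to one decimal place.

Flow: 47 L/min ÷ 60 = 0.7833 L/s.
Equation of motion (constant flow): PIP = Vt/C + R·V̇ + PEEP.
PIP = 630/90.0 + 2.6×0.7833 + 5 = 7.0 + 2.037 + 5 = 14.037 cmH2O.

14.0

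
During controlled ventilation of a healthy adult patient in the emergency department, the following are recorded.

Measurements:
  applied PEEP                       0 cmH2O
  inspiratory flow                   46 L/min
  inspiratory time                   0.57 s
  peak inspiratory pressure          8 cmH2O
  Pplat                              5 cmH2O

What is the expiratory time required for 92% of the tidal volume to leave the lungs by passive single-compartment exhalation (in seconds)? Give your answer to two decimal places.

0.86

Flow: 46 L/min ÷ 60 = 0.7667 L/s.
Vt = flow × Ti = 0.7667 L/s × 0.57 s × 1000 mL/L = 437.02 mL.
R = (PIP − Pplat)/V̇ = (8 − 5) / 0.7667 = 3.0/0.7667 = 3.913 cmH2O·s/L.
C = Vt/(Pplat − PEEP) = 437.02 / (5 − 0) = 437.02/5.0 = 87.404 mL/cmH2O.
τ = R × C = 3.913 × 0.0874 L/cmH2O = 0.342 s.
t = −τ·ln(1 − 0.92) = −0.342·ln(0.08) = 0.8638 s.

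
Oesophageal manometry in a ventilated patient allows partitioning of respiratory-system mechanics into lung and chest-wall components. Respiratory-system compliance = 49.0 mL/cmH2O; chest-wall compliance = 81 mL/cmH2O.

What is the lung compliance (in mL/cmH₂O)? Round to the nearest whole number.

1/CL = 1/Crs − 1/Ccw.
1/CL = 1/49.0 − 1/81 = 0.008062.
CL = 124.04 mL/cmH2O.

124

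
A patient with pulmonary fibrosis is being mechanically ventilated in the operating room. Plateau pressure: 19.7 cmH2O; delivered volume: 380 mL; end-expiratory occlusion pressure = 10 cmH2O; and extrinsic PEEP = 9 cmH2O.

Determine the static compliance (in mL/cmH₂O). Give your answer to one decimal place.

End-expiratory occlusion gives total PEEP = 10 cmH2O (intrinsic PEEP = 10 − 9 = 1). Use total PEEP for the elastic gradient.
Cstat = Vt / (Pplat − PEEPtotal) = 380 / (19.7 − 10) = 380 / 9.7 = 39.175 mL/cmH2O.

39.2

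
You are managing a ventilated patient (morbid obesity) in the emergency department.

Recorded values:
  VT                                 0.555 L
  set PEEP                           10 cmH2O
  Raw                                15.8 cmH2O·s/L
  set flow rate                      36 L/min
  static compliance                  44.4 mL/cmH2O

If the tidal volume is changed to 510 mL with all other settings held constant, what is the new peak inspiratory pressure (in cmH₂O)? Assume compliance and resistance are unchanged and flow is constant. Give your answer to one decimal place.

31.0

Flow: 36 L/min ÷ 60 = 0.6 L/s.
PIP = Vt/C + R·V̇ + PEEP (constant-flow equation of motion).
Only the elastic term changes: ΔPIP = ΔVt / C = (510 − 555) / 44.4 = -1.014 cmH2O.
Original PIP = 555/44.4 + 15.8×0.6 + 10 = 31.98 cmH2O; new PIP = 31.98 + (-1.014) = 30.966 cmH2O.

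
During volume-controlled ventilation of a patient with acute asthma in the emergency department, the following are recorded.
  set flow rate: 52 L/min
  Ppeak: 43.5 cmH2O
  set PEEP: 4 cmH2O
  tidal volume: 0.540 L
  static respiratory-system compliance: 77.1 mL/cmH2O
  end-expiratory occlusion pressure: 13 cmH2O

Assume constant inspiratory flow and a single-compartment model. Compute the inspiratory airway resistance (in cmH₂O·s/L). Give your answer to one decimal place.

27.1

Flow: 52 L/min ÷ 60 = 0.8667 L/s.
Total PEEP = 13 cmH2O (set 4 + intrinsic 9); this is the baseline alveolar pressure.
Equation of motion (constant flow): PIP = Vt/C + R·V̇ + PEEP.
R·V̇ = PIP − Vt/C − PEEP = 43.5 − 540/77.1 − 13 = 43.5 − 7.004 − 13 = 23.496 cmH2O.
R = 23.496 / 0.8667 = 27.11 cmH2O·s/L.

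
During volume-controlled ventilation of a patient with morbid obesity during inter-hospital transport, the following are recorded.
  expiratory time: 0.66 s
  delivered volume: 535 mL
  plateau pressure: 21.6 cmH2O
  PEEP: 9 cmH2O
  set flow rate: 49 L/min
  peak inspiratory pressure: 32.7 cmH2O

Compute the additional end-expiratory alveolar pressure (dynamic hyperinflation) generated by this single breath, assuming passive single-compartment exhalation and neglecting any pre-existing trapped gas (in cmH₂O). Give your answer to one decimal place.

Flow: 49 L/min ÷ 60 = 0.8167 L/s.
R = (PIP − Pplat)/V̇ = (32.7 − 21.6) / 0.8167 = 11.1/0.8167 = 13.591 cmH2O·s/L.
C = Vt/(Pplat − PEEP) = 535.0 / (21.6 − 9) = 535.0/12.6 = 42.46 mL/cmH2O.
τ = R × C = 13.591 × 0.04246 L/cmH2O = 0.5771 s.
Fraction remaining = e^(−Te/τ) = e^(−0.66/0.5771) = 0.3187; trapped volume = 535.0 × 0.3187 = 170.5 mL.
Additional alveolar pressure from trapping ≈ V_trapped / C = 170.5 / 42.46 = 4.016 cmH2O.

4.0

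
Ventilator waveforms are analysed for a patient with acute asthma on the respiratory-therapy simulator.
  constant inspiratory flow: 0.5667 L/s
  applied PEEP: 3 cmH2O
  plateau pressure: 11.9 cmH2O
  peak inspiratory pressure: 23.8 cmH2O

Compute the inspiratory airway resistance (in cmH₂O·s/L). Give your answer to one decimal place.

21.0

Raw = (PIP − Pplat) / flow = (23.8 − 11.9) / 0.5667 = 11.9 / 0.5667 = 20.999 cmH2O·s/L.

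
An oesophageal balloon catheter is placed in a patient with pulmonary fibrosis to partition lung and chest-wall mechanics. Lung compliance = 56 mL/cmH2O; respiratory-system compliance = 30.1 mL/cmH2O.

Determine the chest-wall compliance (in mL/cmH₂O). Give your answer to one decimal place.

1/Ccw = 1/Crs − 1/CL.
1/Ccw = 1/30.1 − 1/56 = 0.01537.
Ccw = 65.062 mL/cmH2O.

65.1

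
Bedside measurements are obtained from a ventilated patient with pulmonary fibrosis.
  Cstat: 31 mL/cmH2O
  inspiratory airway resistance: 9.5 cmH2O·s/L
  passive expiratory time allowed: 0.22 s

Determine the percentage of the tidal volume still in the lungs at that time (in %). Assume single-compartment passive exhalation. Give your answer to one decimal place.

47.4

τ = R × C = 9.5 × 31 mL/cmH2O = 9.5 × 0.031 L/cmH2O = 0.2945 s.
Passive exhalation: V(t)/V₀ = e^(−t/τ) = e^(−0.22/0.2945) = 0.4738.
Fraction remaining = 0.4738 → 47.38%.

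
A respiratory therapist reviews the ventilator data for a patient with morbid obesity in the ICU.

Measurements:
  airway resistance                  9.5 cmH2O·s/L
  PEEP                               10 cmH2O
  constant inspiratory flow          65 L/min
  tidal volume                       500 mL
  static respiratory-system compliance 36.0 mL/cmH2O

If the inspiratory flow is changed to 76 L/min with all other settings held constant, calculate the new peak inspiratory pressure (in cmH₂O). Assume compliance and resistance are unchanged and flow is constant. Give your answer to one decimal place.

Flow: 65 L/min ÷ 60 = 1.0833 L/s.
New flow: 76 L/min ÷ 60 = 1.2667 L/s.
PIP = Vt/C + R·V̇ + PEEP (constant-flow equation of motion).
Only the resistive term changes: ΔPIP = R × ΔV̇ = 9.5 × (1.2667 − 1.0833) = 9.5 × 0.1834 = 1.742 cmH2O.
Original PIP = 500/36.0 + 9.5×1.0833 + 10 = 34.18 cmH2O; new PIP = 34.18 + (1.742) = 35.922 cmH2O.

35.9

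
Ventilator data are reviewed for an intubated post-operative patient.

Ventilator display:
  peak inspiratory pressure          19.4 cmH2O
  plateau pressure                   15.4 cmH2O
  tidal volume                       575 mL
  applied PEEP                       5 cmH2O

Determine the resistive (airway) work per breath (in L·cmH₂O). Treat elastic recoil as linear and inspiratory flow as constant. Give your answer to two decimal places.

2.30

With constant inspiratory flow the resistive pressure is constant at PIP − Pplat = 19.4 − 15.4 = 4.0 cmH2O, so resistive work = 4.0 × 0.575 = 2.3 L·cmH2O.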